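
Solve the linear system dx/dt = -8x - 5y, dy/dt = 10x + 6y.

x(t) = 2K_1e^(-t)sin(t) - K_1e^(-t)cos(t) - K_2e^(-t)sin(t) - 2K_2e^(-t)cos(t), y(t) = -3K_1e^(-t)sin(t) + K_1e^(-t)cos(t) + K_2e^(-t)sin(t) + 3K_2e^(-t)cos(t)

Coefficient matrix A = [[-8, -5], [10, 6]].
Characteristic polynomial det(A - λI) = λ^2 + 2λ + 2 = 0.
Eigenvalues λ = -1 ± i (complex conjugate pair).
For λ=-1+i: an eigenvector is (-1,1) - i(2,-3) = (-1 - 2i, 1 + 3i).
A real fundamental pair from Re and Im of e^((-1+i)t)v: X_1 = e^(-t)(cos(t)·(-1,1) + sin(t)·(2,-3)), X_2 = e^(-t)(sin(t)·(-1,1) - cos(t)·(2,-3)).
General solution: K_1X_1 + K_2X_2.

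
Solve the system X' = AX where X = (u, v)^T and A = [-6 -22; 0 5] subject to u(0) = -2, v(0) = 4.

u(t) = -8e^(5t) + 6e^(-6t), v(t) = 4e^(5t)

Coefficient matrix A = [[-6, -22], [0, 5]].
Characteristic polynomial det(A - λI) = λ^2 + λ - 30 = 0.
Eigenvalues λ = 5, -6.
For λ=5: (A-λI) row 1 is [-11, -22], so an eigenvector is (-2, 1).
For λ=-6: (A-λI) row 1 is [0, -22], so an eigenvector is (-1, 0).
General solution: c_1e^(5t)(-2,1) + c_2e^(-6t)(-1,0).
Applying u(0)=-2, v(0)=4 gives c_1=4, c_2=-6.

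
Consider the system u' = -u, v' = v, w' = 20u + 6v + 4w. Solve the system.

u(t) = C_1e^(-t), v(t) = C_2e^(t), w(t) = -4C_1e^(-t) - 2C_2e^(t) + C_3e^(4t)

Coefficient matrix A = [[-1, 0, 0], [0, 1, 0], [20, 6, 4]].
det(A - λI) = 0 gives eigenvalues λ = -1, 1, 4.
For λ=-1: eigenvector (1,0,-4).
For λ=1: eigenvector (0,1,-2).
For λ=4: eigenvector (0,0,1).
General solution: C_1e^(-t)(1,0,-4) + C_2e^(t)(0,1,-2) + C_3e^(4t)(0,0,1).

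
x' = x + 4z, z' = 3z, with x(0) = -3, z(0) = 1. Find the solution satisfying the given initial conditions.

Coefficient matrix A = [[1, 4], [0, 3]].
Characteristic polynomial det(A - λI) = λ^2 - 4λ + 3 = 0.
Eigenvalues λ = 3, 1.
For λ=3: (A-λI) row 1 is [-2, 4], so an eigenvector is (2, 1).
For λ=1: (A-λI) row 1 is [0, 4], so an eigenvector is (-1, 0).
General solution: K_1e^(3t)(2,1) + K_2e^(t)(-1,0).
Applying x(0)=-3, z(0)=1 gives K_1=1, K_2=5.

x(t) = 2e^(3t) - 5e^(t), z(t) = e^(3t)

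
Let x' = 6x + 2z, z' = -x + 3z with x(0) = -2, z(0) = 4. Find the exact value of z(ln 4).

A = [[6,2],[-1,3]]; eigenvalues λ = 4, 5.
Eigenvectors: (1,-1) for λ=4, (-2,1) for λ=5.
From the initial condition, c_1 = -6, c_2 = -2.
z(ln 4) = (-6)(4^4)(-1) + (-2)(4^5)(1) = -512.

-512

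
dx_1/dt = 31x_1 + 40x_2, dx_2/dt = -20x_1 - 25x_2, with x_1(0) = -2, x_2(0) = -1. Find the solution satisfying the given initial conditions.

Coefficient matrix A = [[31, 40], [-20, -25]].
Characteristic polynomial det(A - λI) = λ^2 - 6λ + 25 = 0.
Eigenvalues λ = 3 ± 4i (complex conjugate pair).
For λ=3+4i: an eigenvector is (-1,1) - i(3,-2) = (-1 - 3i, 1 + 2i).
A real fundamental pair from Re and Im of e^((3+4i)t)v: X_1 = e^(3t)(cos(4t)·(-1,1) + sin(4t)·(3,-2)), X_2 = e^(3t)(sin(4t)·(-1,1) - cos(4t)·(3,-2)).
General solution: c_1X_1 + c_2X_2.
Applying x_1(0)=-2, x_2(0)=-1 gives c_1=-7, c_2=3.

x_1(t) = -24e^(3t)sin(4t) - 2e^(3t)cos(4t), x_2(t) = 17e^(3t)sin(4t) - e^(3t)cos(4t)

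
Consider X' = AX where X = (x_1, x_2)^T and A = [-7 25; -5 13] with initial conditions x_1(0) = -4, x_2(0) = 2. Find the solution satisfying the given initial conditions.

x_1(t) = 18e^(3t)sin(5t) - 4e^(3t)cos(5t), x_2(t) = 8e^(3t)sin(5t) + 2e^(3t)cos(5t)

Coefficient matrix A = [[-7, 25], [-5, 13]].
Characteristic polynomial det(A - λI) = λ^2 - 6λ + 34 = 0.
Eigenvalues λ = 3 ± 5i (complex conjugate pair).
For λ=3+5i: an eigenvector is (2,1) - i(1,0) = (2 - i, 1).
A real fundamental pair from Re and Im of e^((3+5i)t)v: X_1 = e^(3t)(cos(5t)·(2,1) + sin(5t)·(1,0)), X_2 = e^(3t)(sin(5t)·(2,1) - cos(5t)·(1,0)).
General solution: K_1X_1 + K_2X_2.
Applying x_1(0)=-4, x_2(0)=2 gives K_1=2, K_2=8.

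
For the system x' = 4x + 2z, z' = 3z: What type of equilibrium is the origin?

unstable node

A = [[4,2],[0,3]]; det(A-λI) = λ^2 - 7λ + 12.
λ = 3, 4: both positive.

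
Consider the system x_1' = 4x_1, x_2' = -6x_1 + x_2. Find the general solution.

Coefficient matrix A = [[4, 0], [-6, 1]].
Characteristic polynomial det(A - λI) = λ^2 - 5λ + 4 = 0.
Eigenvalues λ = 4, 1.
For λ=4: (A-λI) row 2 is [-6, -3], so an eigenvector is (1, -2).
For λ=1: (A-λI) row 1 is [3, 0], so an eigenvector is (0, -1).
General solution: K_1e^(4t)(1,-2) + K_2e^(t)(0,-1).

x_1(t) = K_1e^(4t), x_2(t) = -2K_1e^(4t) - K_2e^(t)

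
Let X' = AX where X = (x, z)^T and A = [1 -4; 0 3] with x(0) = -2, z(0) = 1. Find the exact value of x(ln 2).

-16

A = [[1,-4],[0,3]]; eigenvalues λ = 3, 1.
Eigenvectors: (2,-1) for λ=3, (-1,0) for λ=1.
From the initial condition, c_1 = -1, c_2 = 0.
x(ln 2) = (-1)(2^3)(2) + (0)(2^1)(-1) = -16.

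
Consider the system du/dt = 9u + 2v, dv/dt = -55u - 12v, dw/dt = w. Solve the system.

Coefficient matrix A = [[9, 2, 0], [-55, -12, 0], [0, 0, 1]].
det(A - λI) = 0 gives eigenvalues λ = -1, -2, 1.
For λ=-1: eigenvector (1,-5,0).
For λ=-2: eigenvector (-2,11,0).
For λ=1: eigenvector (0,0,1).
General solution: c_1e^(-t)(1,-5,0) + c_2e^(-2t)(-2,11,0) + c_3e^(t)(0,0,1).

u(t) = c_1e^(-t) - 2c_2e^(-2t), v(t) = -5c_1e^(-t) + 11c_2e^(-2t), w(t) = c_3e^(t)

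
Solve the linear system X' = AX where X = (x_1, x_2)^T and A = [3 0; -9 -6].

x_1(t) = -c_1e^(3t), x_2(t) = c_1e^(3t) + c_2e^(-6t)

Coefficient matrix A = [[3, 0], [-9, -6]].
Characteristic polynomial det(A - λI) = λ^2 + 3λ - 18 = 0.
Eigenvalues λ = 3, -6.
For λ=3: (A-λI) row 2 is [-9, -9], so an eigenvector is (-1, 1).
For λ=-6: (A-λI) row 1 is [9, 0], so an eigenvector is (0, 1).
General solution: c_1e^(3t)(-1,1) + c_2e^(-6t)(0,1).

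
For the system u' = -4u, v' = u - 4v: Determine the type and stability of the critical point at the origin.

A = [[-4,0],[1,-4]]; det(A-λI) = λ^2 + 8λ + 16.
repeated λ = -4 with a single eigenvector.

stable improper node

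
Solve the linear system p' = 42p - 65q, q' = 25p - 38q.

Coefficient matrix A = [[42, -65], [25, -38]].
Characteristic polynomial det(A - λI) = λ^2 - 4λ + 29 = 0.
Eigenvalues λ = 2 ± 5i (complex conjugate pair).
For λ=2+5i: an eigenvector is (-3,-2) - i(2,1) = (-3 - 2i, -2 - i).
A real fundamental pair from Re and Im of e^((2+5i)t)v: X_1 = e^(2t)(cos(5t)·(-3,-2) + sin(5t)·(2,1)), X_2 = e^(2t)(sin(5t)·(-3,-2) - cos(5t)·(2,1)).
General solution: c_1X_1 + c_2X_2.

p(t) = 2c_1e^(2t)sin(5t) - 3c_1e^(2t)cos(5t) - 3c_2e^(2t)sin(5t) - 2c_2e^(2t)cos(5t), q(t) = c_1e^(2t)sin(5t) - 2c_1e^(2t)cos(5t) - 2c_2e^(2t)sin(5t) - c_2e^(2t)cos(5t)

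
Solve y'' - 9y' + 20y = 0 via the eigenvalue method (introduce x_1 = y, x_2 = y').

y(t) = C_1e^(4t) + C_2e^(5t)

Let x_1 = y, x_2 = y'. Then x_1' = x_2 and x_2' = -20x_1 + 9x_2.
A = [[0,1],[-20,9]]; det(A-λI) = λ^2 - 9λ + 20.
Eigenvalues λ = 4, 5 with eigenvectors (1,4), (1,5).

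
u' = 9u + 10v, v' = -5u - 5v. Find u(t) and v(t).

u(t) = -K_1e^(2t)sin(t) - 3K_1e^(2t)cos(t) - 3K_2e^(2t)sin(t) + K_2e^(2t)cos(t), v(t) = K_1e^(2t)sin(t) + 2K_1e^(2t)cos(t) + 2K_2e^(2t)sin(t) - K_2e^(2t)cos(t)

Coefficient matrix A = [[9, 10], [-5, -5]].
Characteristic polynomial det(A - λI) = λ^2 - 4λ + 5 = 0.
Eigenvalues λ = 2 ± i (complex conjugate pair).
For λ=2+i: an eigenvector is (-3,2) - i(-1,1) = (-3 + i, 2 - i).
A real fundamental pair from Re and Im of e^((2+i)t)v: X_1 = e^(2t)(cos(t)·(-3,2) + sin(t)·(-1,1)), X_2 = e^(2t)(sin(t)·(-3,2) - cos(t)·(-1,1)).
General solution: K_1X_1 + K_2X_2.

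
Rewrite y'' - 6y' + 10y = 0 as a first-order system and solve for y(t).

Let x_1 = y, x_2 = y'. Then x_1' = x_2 and x_2' = -10x_1 + 6x_2.
A = [[0,1],[-10,6]]; det(A-λI) = λ^2 - 6λ + 10.
Eigenvalues λ = 3 ± i.

y(t) = C_1e^(3t)cos(t) + C_2e^(3t)sin(t)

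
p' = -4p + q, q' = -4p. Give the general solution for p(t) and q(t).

p(t) = -C_1e^(-2t) - C_2te^(-2t) + 2C_2e^(-2t), q(t) = -2C_1e^(-2t) - 2C_2te^(-2t) + 3C_2e^(-2t)

Coefficient matrix A = [[-4, 1], [-4, 0]].
Characteristic polynomial det(A - λI) = λ^2 + 4λ + 4 = 0.
Single eigenvalue λ = -2 with algebraic multiplicity 2.
Eigenvector v = (-1,-2); generalized eigenvector w with (A-λI)w=v is (2,3).
General solution: e^(-2t)[C_1·v + C_2·(t·v + w)].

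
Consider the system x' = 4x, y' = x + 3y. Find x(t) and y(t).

x(t) = c_1e^(4t), y(t) = c_1e^(4t) - c_2e^(3t)

Coefficient matrix A = [[4, 0], [1, 3]].
Characteristic polynomial det(A - λI) = λ^2 - 7λ + 12 = 0.
Eigenvalues λ = 4, 3.
For λ=4: (A-λI) row 2 is [1, -1], so an eigenvector is (1, 1).
For λ=3: (A-λI) row 1 is [1, 0], so an eigenvector is (0, -1).
General solution: c_1e^(4t)(1,1) + c_2e^(3t)(0,-1).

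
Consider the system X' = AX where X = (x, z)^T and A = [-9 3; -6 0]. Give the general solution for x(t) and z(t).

Coefficient matrix A = [[-9, 3], [-6, 0]].
Characteristic polynomial det(A - λI) = λ^2 + 9λ + 18 = 0.
Eigenvalues λ = -6, -3.
For λ=-6: (A-λI) row 1 is [-3, 3], so an eigenvector is (1, 1).
For λ=-3: (A-λI) row 1 is [-6, 3], so an eigenvector is (-1, -2).
General solution: K_1e^(-6t)(1,1) + K_2e^(-3t)(-1,-2).

x(t) = K_1e^(-6t) - K_2e^(-3t), z(t) = K_1e^(-6t) - 2K_2e^(-3t)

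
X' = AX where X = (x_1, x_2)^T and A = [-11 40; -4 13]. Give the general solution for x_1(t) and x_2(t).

Coefficient matrix A = [[-11, 40], [-4, 13]].
Characteristic polynomial det(A - λI) = λ^2 - 2λ + 17 = 0.
Eigenvalues λ = 1 ± 4i (complex conjugate pair).
For λ=1+4i: an eigenvector is (-3,-1) - i(-1,0) = (-3 + i, -1).
A real fundamental pair from Re and Im of e^((1+4i)t)v: X_1 = e^(t)(cos(4t)·(-3,-1) + sin(4t)·(-1,0)), X_2 = e^(t)(sin(4t)·(-3,-1) - cos(4t)·(-1,0)).
General solution: K_1X_1 + K_2X_2.

x_1(t) = -K_1e^(t)sin(4t) - 3K_1e^(t)cos(4t) - 3K_2e^(t)sin(4t) + K_2e^(t)cos(4t), x_2(t) = -K_1e^(t)cos(4t) - K_2e^(t)sin(4t)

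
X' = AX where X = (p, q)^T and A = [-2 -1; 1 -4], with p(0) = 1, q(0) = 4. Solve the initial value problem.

Coefficient matrix A = [[-2, -1], [1, -4]].
Characteristic polynomial det(A - λI) = λ^2 + 6λ + 9 = 0.
Single eigenvalue λ = -3 with algebraic multiplicity 2.
Eigenvector v = (-1,-1); generalized eigenvector w with (A-λI)w=v is (-3,-2).
General solution: e^(-3t)[c_1·v + c_2·(t·v + w)].
Applying p(0)=1, q(0)=4 gives c_1=-10, c_2=3.

p(t) = -3te^(-3t) + e^(-3t), q(t) = -3te^(-3t) + 4e^(-3t)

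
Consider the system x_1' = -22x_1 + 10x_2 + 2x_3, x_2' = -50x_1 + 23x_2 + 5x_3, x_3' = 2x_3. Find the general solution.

x_1(t) = -2c_1e^(2t) + 2c_2e^(3t) + c_3e^(-2t), x_2(t) = -5c_1e^(2t) + 5c_2e^(3t) + 2c_3e^(-2t), x_3(t) = c_1e^(2t)

Coefficient matrix A = [[-22, 10, 2], [-50, 23, 5], [0, 0, 2]].
det(A - λI) = 0 gives eigenvalues λ = 2, 3, -2.
For λ=2: eigenvector (-2,-5,1).
For λ=3: eigenvector (2,5,0).
For λ=-2: eigenvector (1,2,0).
General solution: c_1e^(2t)(-2,-5,1) + c_2e^(3t)(2,5,0) + c_3e^(-2t)(1,2,0).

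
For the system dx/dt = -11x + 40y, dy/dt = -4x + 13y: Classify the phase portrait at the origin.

unstable spiral

A = [[-11,40],[-4,13]]; det(A-λI) = λ^2 - 2λ + 17.
λ = 1 ± 4i: positive real part.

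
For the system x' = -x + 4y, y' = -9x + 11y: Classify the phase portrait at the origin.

unstable improper node

A = [[-1,4],[-9,11]]; det(A-λI) = λ^2 - 10λ + 25.
repeated λ = 5 with a single eigenvector.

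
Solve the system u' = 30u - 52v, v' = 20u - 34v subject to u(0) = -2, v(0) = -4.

Coefficient matrix A = [[30, -52], [20, -34]].
Characteristic polynomial det(A - λI) = λ^2 + 4λ + 20 = 0.
Eigenvalues λ = -2 ± 4i (complex conjugate pair).
For λ=-2+4i: an eigenvector is (-3,-2) - i(2,1) = (-3 - 2i, -2 - i).
A real fundamental pair from Re and Im of e^((-2+4i)t)v: X_1 = e^(-2t)(cos(4t)·(-3,-2) + sin(4t)·(2,1)), X_2 = e^(-2t)(sin(4t)·(-3,-2) - cos(4t)·(2,1)).
General solution: C_1X_1 + C_2X_2.
Applying u(0)=-2, v(0)=-4 gives C_1=6, C_2=-8.

u(t) = 36e^(-2t)sin(4t) - 2e^(-2t)cos(4t), v(t) = 22e^(-2t)sin(4t) - 4e^(-2t)cos(4t)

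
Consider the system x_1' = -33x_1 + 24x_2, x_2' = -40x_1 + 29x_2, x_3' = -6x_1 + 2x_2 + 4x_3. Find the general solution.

Coefficient matrix A = [[-33, 24, 0], [-40, 29, 0], [-6, 2, 4]].
det(A - λI) = 0 gives eigenvalues λ = -3, -1, 4.
For λ=-3: eigenvector (-4,-5,-2).
For λ=-1: eigenvector (3,4,2).
For λ=4: eigenvector (0,0,1).
General solution: c_1e^(-3t)(-4,-5,-2) + c_2e^(-t)(3,4,2) + c_3e^(4t)(0,0,1).

x_1(t) = -4c_1e^(-3t) + 3c_2e^(-t), x_2(t) = -5c_1e^(-3t) + 4c_2e^(-t), x_3(t) = -2c_1e^(-3t) + 2c_2e^(-t) + c_3e^(4t)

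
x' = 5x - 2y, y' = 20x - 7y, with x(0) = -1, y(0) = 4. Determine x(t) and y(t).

Coefficient matrix A = [[5, -2], [20, -7]].
Characteristic polynomial det(A - λI) = λ^2 + 2λ + 5 = 0.
Eigenvalues λ = -1 ± 2i (complex conjugate pair).
For λ=-1+2i: an eigenvector is (1,3) - i(0,1) = (1, 3 - i).
A real fundamental pair from Re and Im of e^((-1+2i)t)v: X_1 = e^(-t)(cos(2t)·(1,3) + sin(2t)·(0,1)), X_2 = e^(-t)(sin(2t)·(1,3) - cos(2t)·(0,1)).
General solution: c_1X_1 + c_2X_2.
Applying x(0)=-1, y(0)=4 gives c_1=-1, c_2=-7.

x(t) = -7e^(-t)sin(2t) - e^(-t)cos(2t), y(t) = -22e^(-t)sin(2t) + 4e^(-t)cos(2t)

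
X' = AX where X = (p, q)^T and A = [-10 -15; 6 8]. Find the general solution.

p(t) = -2K_1e^(-t)sin(3t) - K_1e^(-t)cos(3t) - K_2e^(-t)sin(3t) + 2K_2e^(-t)cos(3t), q(t) = K_1e^(-t)sin(3t) + K_1e^(-t)cos(3t) + K_2e^(-t)sin(3t) - K_2e^(-t)cos(3t)

Coefficient matrix A = [[-10, -15], [6, 8]].
Characteristic polynomial det(A - λI) = λ^2 + 2λ + 10 = 0.
Eigenvalues λ = -1 ± 3i (complex conjugate pair).
For λ=-1+3i: an eigenvector is (-1,1) - i(-2,1) = (-1 + 2i, 1 - i).
A real fundamental pair from Re and Im of e^((-1+3i)t)v: X_1 = e^(-t)(cos(3t)·(-1,1) + sin(3t)·(-2,1)), X_2 = e^(-t)(sin(3t)·(-1,1) - cos(3t)·(-2,1)).
General solution: K_1X_1 + K_2X_2.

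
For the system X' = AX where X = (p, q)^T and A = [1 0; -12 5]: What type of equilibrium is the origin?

A = [[1,0],[-12,5]]; det(A-λI) = λ^2 - 6λ + 5.
λ = 1, 5: both positive.

unstable node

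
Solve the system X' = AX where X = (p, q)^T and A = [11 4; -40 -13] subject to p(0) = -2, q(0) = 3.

p(t) = -3e^(-t)sin(4t) - 2e^(-t)cos(4t), q(t) = 11e^(-t)sin(4t) + 3e^(-t)cos(4t)

Coefficient matrix A = [[11, 4], [-40, -13]].
Characteristic polynomial det(A - λI) = λ^2 + 2λ + 17 = 0.
Eigenvalues λ = -1 ± 4i (complex conjugate pair).
For λ=-1+4i: an eigenvector is (-1,3) - i(0,1) = (-1, 3 - i).
A real fundamental pair from Re and Im of e^((-1+4i)t)v: X_1 = e^(-t)(cos(4t)·(-1,3) + sin(4t)·(0,1)), X_2 = e^(-t)(sin(4t)·(-1,3) - cos(4t)·(0,1)).
General solution: K_1X_1 + K_2X_2.
Applying p(0)=-2, q(0)=3 gives K_1=2, K_2=3.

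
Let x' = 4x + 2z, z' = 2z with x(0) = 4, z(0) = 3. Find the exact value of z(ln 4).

48

A = [[4,2],[0,2]]; eigenvalues λ = 4, 2.
Eigenvectors: (1,0) for λ=4, (1,-1) for λ=2.
From the initial condition, c_1 = 7, c_2 = -3.
z(ln 4) = (7)(4^4)(0) + (-3)(4^2)(-1) = 48.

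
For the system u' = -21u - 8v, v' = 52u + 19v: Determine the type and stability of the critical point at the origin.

A = [[-21,-8],[52,19]]; det(A-λI) = λ^2 + 2λ + 17.
λ = -1 ± 4i: negative real part.

stable spiral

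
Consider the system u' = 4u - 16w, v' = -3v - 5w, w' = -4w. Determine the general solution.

u(t) = K_1e^(4t) + 2K_3e^(-4t), v(t) = K_2e^(-3t) + 5K_3e^(-4t), w(t) = K_3e^(-4t)

Coefficient matrix A = [[4, 0, -16], [0, -3, -5], [0, 0, -4]].
det(A - λI) = 0 gives eigenvalues λ = 4, -3, -4.
For λ=4: eigenvector (1,0,0).
For λ=-3: eigenvector (0,1,0).
For λ=-4: eigenvector (2,5,1).
General solution: K_1e^(4t)(1,0,0) + K_2e^(-3t)(0,1,0) + K_3e^(-4t)(2,5,1).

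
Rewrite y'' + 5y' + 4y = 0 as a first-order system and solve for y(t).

y(t) = K_1e^(-4t) + K_2e^(-t)

Let x_1 = y, x_2 = y'. Then x_1' = x_2 and x_2' = -4x_1 - 5x_2.
A = [[0,1],[-4,-5]]; det(A-λI) = λ^2 + 5λ + 4.
Eigenvalues λ = -4, -1 with eigenvectors (1,-4), (1,-1).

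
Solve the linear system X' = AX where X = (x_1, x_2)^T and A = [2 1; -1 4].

Coefficient matrix A = [[2, 1], [-1, 4]].
Characteristic polynomial det(A - λI) = λ^2 - 6λ + 9 = 0.
Single eigenvalue λ = 3 with algebraic multiplicity 2.
Eigenvector v = (-1,-1); generalized eigenvector w with (A-λI)w=v is (3,2).
General solution: e^(3t)[K_1·v + K_2·(t·v + w)].

x_1(t) = -K_1e^(3t) - K_2te^(3t) + 3K_2e^(3t), x_2(t) = -K_1e^(3t) - K_2te^(3t) + 2K_2e^(3t)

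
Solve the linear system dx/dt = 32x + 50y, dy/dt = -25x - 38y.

Coefficient matrix A = [[32, 50], [-25, -38]].
Characteristic polynomial det(A - λI) = λ^2 + 6λ + 34 = 0.
Eigenvalues λ = -3 ± 5i (complex conjugate pair).
For λ=-3+5i: an eigenvector is (1,-1) - i(-3,2) = (1 + 3i, -1 - 2i).
A real fundamental pair from Re and Im of e^((-3+5i)t)v: X_1 = e^(-3t)(cos(5t)·(1,-1) + sin(5t)·(-3,2)), X_2 = e^(-3t)(sin(5t)·(1,-1) - cos(5t)·(-3,2)).
General solution: C_1X_1 + C_2X_2.

x(t) = -3C_1e^(-3t)sin(5t) + C_1e^(-3t)cos(5t) + C_2e^(-3t)sin(5t) + 3C_2e^(-3t)cos(5t), y(t) = 2C_1e^(-3t)sin(5t) - C_1e^(-3t)cos(5t) - C_2e^(-3t)sin(5t) - 2C_2e^(-3t)cos(5t)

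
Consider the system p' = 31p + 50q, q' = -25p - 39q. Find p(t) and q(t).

p(t) = -C_1e^(-4t)sin(5t) - 3C_1e^(-4t)cos(5t) - 3C_2e^(-4t)sin(5t) + C_2e^(-4t)cos(5t), q(t) = C_1e^(-4t)sin(5t) + 2C_1e^(-4t)cos(5t) + 2C_2e^(-4t)sin(5t) - C_2e^(-4t)cos(5t)

Coefficient matrix A = [[31, 50], [-25, -39]].
Characteristic polynomial det(A - λI) = λ^2 + 8λ + 41 = 0.
Eigenvalues λ = -4 ± 5i (complex conjugate pair).
For λ=-4+5i: an eigenvector is (-3,2) - i(-1,1) = (-3 + i, 2 - i).
A real fundamental pair from Re and Im of e^((-4+5i)t)v: X_1 = e^(-4t)(cos(5t)·(-3,2) + sin(5t)·(-1,1)), X_2 = e^(-4t)(sin(5t)·(-3,2) - cos(5t)·(-1,1)).
General solution: C_1X_1 + C_2X_2.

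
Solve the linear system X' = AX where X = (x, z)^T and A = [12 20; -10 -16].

x(t) = K_1e^(-2t)sin(2t) + 3K_1e^(-2t)cos(2t) + 3K_2e^(-2t)sin(2t) - K_2e^(-2t)cos(2t), z(t) = -K_1e^(-2t)sin(2t) - 2K_1e^(-2t)cos(2t) - 2K_2e^(-2t)sin(2t) + K_2e^(-2t)cos(2t)

Coefficient matrix A = [[12, 20], [-10, -16]].
Characteristic polynomial det(A - λI) = λ^2 + 4λ + 8 = 0.
Eigenvalues λ = -2 ± 2i (complex conjugate pair).
For λ=-2+2i: an eigenvector is (3,-2) - i(1,-1) = (3 - i, -2 + i).
A real fundamental pair from Re and Im of e^((-2+2i)t)v: X_1 = e^(-2t)(cos(2t)·(3,-2) + sin(2t)·(1,-1)), X_2 = e^(-2t)(sin(2t)·(3,-2) - cos(2t)·(1,-1)).
General solution: K_1X_1 + K_2X_2.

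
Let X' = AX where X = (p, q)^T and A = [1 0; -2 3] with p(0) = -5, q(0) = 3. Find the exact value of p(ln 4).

A = [[1,0],[-2,3]]; eigenvalues λ = 1, 3.
Eigenvectors: (1,1) for λ=1, (0,-1) for λ=3.
From the initial condition, c_1 = -5, c_2 = -8.
p(ln 4) = (-5)(4^1)(1) + (-8)(4^3)(0) = -20.

-20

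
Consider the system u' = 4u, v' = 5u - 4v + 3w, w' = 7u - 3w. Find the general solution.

Coefficient matrix A = [[4, 0, 0], [5, -4, 3], [7, 0, -3]].
det(A - λI) = 0 gives eigenvalues λ = 4, -4, -3.
For λ=4: eigenvector (1,1,1).
For λ=-4: eigenvector (0,1,0).
For λ=-3: eigenvector (0,3,1).
General solution: K_1e^(4t)(1,1,1) + K_2e^(-4t)(0,1,0) + K_3e^(-3t)(0,3,1).

u(t) = K_1e^(4t), v(t) = K_1e^(4t) + K_2e^(-4t) + 3K_3e^(-3t), w(t) = K_1e^(4t) + K_3e^(-3t)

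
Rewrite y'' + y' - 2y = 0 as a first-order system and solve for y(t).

Let x_1 = y, x_2 = y'. Then x_1' = x_2 and x_2' = 2x_1 - x_2.
A = [[0,1],[2,-1]]; det(A-λI) = λ^2 + λ - 2.
Eigenvalues λ = 1, -2 with eigenvectors (1,1), (1,-2).

y(t) = c_1e^(t) + c_2e^(-2t)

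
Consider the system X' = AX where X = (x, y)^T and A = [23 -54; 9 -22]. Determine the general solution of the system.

Coefficient matrix A = [[23, -54], [9, -22]].
Characteristic polynomial det(A - λI) = λ^2 - λ - 20 = 0.
Eigenvalues λ = -4, 5.
For λ=-4: (A-λI) row 1 is [27, -54], so an eigenvector is (2, 1).
For λ=5: (A-λI) row 1 is [18, -54], so an eigenvector is (-3, -1).
General solution: K_1e^(-4t)(2,1) + K_2e^(5t)(-3,-1).

x(t) = 2K_1e^(-4t) - 3K_2e^(5t), y(t) = K_1e^(-4t) - K_2e^(5t)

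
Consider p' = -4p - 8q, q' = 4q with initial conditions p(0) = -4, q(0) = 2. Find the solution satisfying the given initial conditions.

Coefficient matrix A = [[-4, -8], [0, 4]].
Characteristic polynomial det(A - λI) = λ^2 - 16 = 0.
Eigenvalues λ = 4, -4.
For λ=4: (A-λI) row 1 is [-8, -8], so an eigenvector is (-1, 1).
For λ=-4: (A-λI) row 1 is [0, -8], so an eigenvector is (-1, 0).
General solution: K_1e^(4t)(-1,1) + K_2e^(-4t)(-1,0).
Applying p(0)=-4, q(0)=2 gives K_1=2, K_2=2.

p(t) = -2e^(4t) - 2e^(-4t), q(t) = 2e^(4t)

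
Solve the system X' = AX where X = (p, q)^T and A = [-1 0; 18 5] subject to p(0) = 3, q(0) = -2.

p(t) = 3e^(-t), q(t) = 7e^(5t) - 9e^(-t)

Coefficient matrix A = [[-1, 0], [18, 5]].
Characteristic polynomial det(A - λI) = λ^2 - 4λ - 5 = 0.
Eigenvalues λ = -1, 5.
For λ=-1: (A-λI) row 2 is [18, 6], so an eigenvector is (-1, 3).
For λ=5: (A-λI) row 1 is [-6, 0], so an eigenvector is (0, -1).
General solution: K_1e^(-t)(-1,3) + K_2e^(5t)(0,-1).
Applying p(0)=3, q(0)=-2 gives K_1=-3, K_2=-7.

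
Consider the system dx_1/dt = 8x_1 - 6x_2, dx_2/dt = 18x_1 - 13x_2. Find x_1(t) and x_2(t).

x_1(t) = 2c_1e^(-t) + c_2e^(-4t), x_2(t) = 3c_1e^(-t) + 2c_2e^(-4t)

Coefficient matrix A = [[8, -6], [18, -13]].
Characteristic polynomial det(A - λI) = λ^2 + 5λ + 4 = 0.
Eigenvalues λ = -1, -4.
For λ=-1: (A-λI) row 1 is [9, -6], so an eigenvector is (2, 3).
For λ=-4: (A-λI) row 1 is [12, -6], so an eigenvector is (1, 2).
General solution: c_1e^(-t)(2,3) + c_2e^(-4t)(1,2).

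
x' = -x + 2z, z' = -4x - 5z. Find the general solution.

x(t) = c_1e^(-3t)cos(2t) + c_2e^(-3t)sin(2t), z(t) = -c_1e^(-3t)sin(2t) - c_1e^(-3t)cos(2t) - c_2e^(-3t)sin(2t) + c_2e^(-3t)cos(2t)

Coefficient matrix A = [[-1, 2], [-4, -5]].
Characteristic polynomial det(A - λI) = λ^2 + 6λ + 13 = 0.
Eigenvalues λ = -3 ± 2i (complex conjugate pair).
For λ=-3+2i: an eigenvector is (1,-1) - i(0,-1) = (1, -1 + i).
A real fundamental pair from Re and Im of e^((-3+2i)t)v: X_1 = e^(-3t)(cos(2t)·(1,-1) + sin(2t)·(0,-1)), X_2 = e^(-3t)(sin(2t)·(1,-1) - cos(2t)·(0,-1)).
General solution: c_1X_1 + c_2X_2.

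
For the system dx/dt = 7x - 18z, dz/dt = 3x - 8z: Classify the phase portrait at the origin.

A = [[7,-18],[3,-8]]; det(A-λI) = λ^2 + λ - 2.
λ = -2, 1: opposite signs.

saddle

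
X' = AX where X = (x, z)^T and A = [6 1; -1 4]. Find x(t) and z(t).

Coefficient matrix A = [[6, 1], [-1, 4]].
Characteristic polynomial det(A - λI) = λ^2 - 10λ + 25 = 0.
Single eigenvalue λ = 5 with algebraic multiplicity 2.
Eigenvector v = (1,-1); generalized eigenvector w with (A-λI)w=v is (0,1).
General solution: e^(5t)[c_1·v + c_2·(t·v + w)].

x(t) = c_1e^(5t) + c_2te^(5t), z(t) = -c_1e^(5t) - c_2te^(5t) + c_2e^(5t)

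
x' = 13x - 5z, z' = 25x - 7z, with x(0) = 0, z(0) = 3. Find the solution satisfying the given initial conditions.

x(t) = -3e^(3t)sin(5t), z(t) = -6e^(3t)sin(5t) + 3e^(3t)cos(5t)

Coefficient matrix A = [[13, -5], [25, -7]].
Characteristic polynomial det(A - λI) = λ^2 - 6λ + 34 = 0.
Eigenvalues λ = 3 ± 5i (complex conjugate pair).
For λ=3+5i: an eigenvector is (1,2) - i(0,1) = (1, 2 - i).
A real fundamental pair from Re and Im of e^((3+5i)t)v: X_1 = e^(3t)(cos(5t)·(1,2) + sin(5t)·(0,1)), X_2 = e^(3t)(sin(5t)·(1,2) - cos(5t)·(0,1)).
General solution: C_1X_1 + C_2X_2.
Applying x(0)=0, z(0)=3 gives C_1=0, C_2=-3.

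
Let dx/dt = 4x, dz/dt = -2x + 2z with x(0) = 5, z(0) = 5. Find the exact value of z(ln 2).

A = [[4,0],[-2,2]]; eigenvalues λ = 4, 2.
Eigenvectors: (1,-1) for λ=4, (0,1) for λ=2.
From the initial condition, c_1 = 5, c_2 = 10.
z(ln 2) = (5)(2^4)(-1) + (10)(2^2)(1) = -40.

-40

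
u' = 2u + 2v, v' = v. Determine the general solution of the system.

Coefficient matrix A = [[2, 2], [0, 1]].
Characteristic polynomial det(A - λI) = λ^2 - 3λ + 2 = 0.
Eigenvalues λ = 2, 1.
For λ=2: (A-λI) row 1 is [0, 2], so an eigenvector is (-1, 0).
For λ=1: (A-λI) row 1 is [1, 2], so an eigenvector is (2, -1).
General solution: c_1e^(2t)(-1,0) + c_2e^(t)(2,-1).

u(t) = -c_1e^(2t) + 2c_2e^(t), v(t) = -c_2e^(t)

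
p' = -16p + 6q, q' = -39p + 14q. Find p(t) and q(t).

p(t) = c_1e^(-t)sin(3t) - c_1e^(-t)cos(3t) - c_2e^(-t)sin(3t) - c_2e^(-t)cos(3t), q(t) = 3c_1e^(-t)sin(3t) - 2c_1e^(-t)cos(3t) - 2c_2e^(-t)sin(3t) - 3c_2e^(-t)cos(3t)

Coefficient matrix A = [[-16, 6], [-39, 14]].
Characteristic polynomial det(A - λI) = λ^2 + 2λ + 10 = 0.
Eigenvalues λ = -1 ± 3i (complex conjugate pair).
For λ=-1+3i: an eigenvector is (-1,-2) - i(1,3) = (-1 - i, -2 - 3i).
A real fundamental pair from Re and Im of e^((-1+3i)t)v: X_1 = e^(-t)(cos(3t)·(-1,-2) + sin(3t)·(1,3)), X_2 = e^(-t)(sin(3t)·(-1,-2) - cos(3t)·(1,3)).
General solution: c_1X_1 + c_2X_2.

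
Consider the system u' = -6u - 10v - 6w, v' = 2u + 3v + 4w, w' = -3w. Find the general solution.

u(t) = -2c_1e^(-3t) - 2c_2e^(-t) + 5c_3e^(-2t), v(t) = c_2e^(-t) - 2c_3e^(-2t), w(t) = c_1e^(-3t)

Coefficient matrix A = [[-6, -10, -6], [2, 3, 4], [0, 0, -3]].
det(A - λI) = 0 gives eigenvalues λ = -3, -1, -2.
For λ=-3: eigenvector (-2,0,1).
For λ=-1: eigenvector (-2,1,0).
For λ=-2: eigenvector (5,-2,0).
General solution: c_1e^(-3t)(-2,0,1) + c_2e^(-t)(-2,1,0) + c_3e^(-2t)(5,-2,0).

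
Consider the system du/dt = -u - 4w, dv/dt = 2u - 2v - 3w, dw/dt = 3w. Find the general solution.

u(t) = K_1e^(3t) + K_3e^(-t), v(t) = K_1e^(3t) + K_2e^(-2t) + 2K_3e^(-t), w(t) = -K_1e^(3t)

Coefficient matrix A = [[-1, 0, -4], [2, -2, -3], [0, 0, 3]].
det(A - λI) = 0 gives eigenvalues λ = 3, -2, -1.
For λ=3: eigenvector (1,1,-1).
For λ=-2: eigenvector (0,1,0).
For λ=-1: eigenvector (1,2,0).
General solution: K_1e^(3t)(1,1,-1) + K_2e^(-2t)(0,1,0) + K_3e^(-t)(1,2,0).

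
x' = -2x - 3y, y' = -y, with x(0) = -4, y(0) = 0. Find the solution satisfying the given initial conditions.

x(t) = -4e^(-2t), y(t) = 0

Coefficient matrix A = [[-2, -3], [0, -1]].
Characteristic polynomial det(A - λI) = λ^2 + 3λ + 2 = 0.
Eigenvalues λ = -1, -2.
For λ=-1: (A-λI) row 1 is [-1, -3], so an eigenvector is (3, -1).
For λ=-2: (A-λI) row 1 is [0, -3], so an eigenvector is (1, 0).
General solution: K_1e^(-t)(3,-1) + K_2e^(-2t)(1,0).
Applying x(0)=-4, y(0)=0 gives K_1=0, K_2=-4.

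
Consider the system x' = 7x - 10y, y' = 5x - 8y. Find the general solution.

x(t) = -K_1e^(-3t) + 2K_2e^(2t), y(t) = -K_1e^(-3t) + K_2e^(2t)

Coefficient matrix A = [[7, -10], [5, -8]].
Characteristic polynomial det(A - λI) = λ^2 + λ - 6 = 0.
Eigenvalues λ = -3, 2.
For λ=-3: (A-λI) row 1 is [10, -10], so an eigenvector is (-1, -1).
For λ=2: (A-λI) row 1 is [5, -10], so an eigenvector is (2, 1).
General solution: K_1e^(-3t)(-1,-1) + K_2e^(2t)(2,1).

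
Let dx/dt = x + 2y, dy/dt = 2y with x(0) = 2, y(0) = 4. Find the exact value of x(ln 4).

A = [[1,2],[0,2]]; eigenvalues λ = 1, 2.
Eigenvectors: (1,0) for λ=1, (-2,-1) for λ=2.
From the initial condition, c_1 = -6, c_2 = -4.
x(ln 4) = (-6)(4^1)(1) + (-4)(4^2)(-2) = 104.

104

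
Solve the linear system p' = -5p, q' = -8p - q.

p(t) = -C_1e^(-5t), q(t) = -2C_1e^(-5t) - C_2e^(-t)

Coefficient matrix A = [[-5, 0], [-8, -1]].
Characteristic polynomial det(A - λI) = λ^2 + 6λ + 5 = 0.
Eigenvalues λ = -5, -1.
For λ=-5: (A-λI) row 2 is [-8, 4], so an eigenvector is (-1, -2).
For λ=-1: (A-λI) row 1 is [-4, 0], so an eigenvector is (0, -1).
General solution: C_1e^(-5t)(-1,-2) + C_2e^(-t)(0,-1).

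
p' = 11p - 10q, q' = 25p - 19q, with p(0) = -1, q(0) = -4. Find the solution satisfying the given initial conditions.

Coefficient matrix A = [[11, -10], [25, -19]].
Characteristic polynomial det(A - λI) = λ^2 + 8λ + 41 = 0.
Eigenvalues λ = -4 ± 5i (complex conjugate pair).
For λ=-4+5i: an eigenvector is (1,2) - i(-1,-1) = (1 + i, 2 + i).
A real fundamental pair from Re and Im of e^((-4+5i)t)v: X_1 = e^(-4t)(cos(5t)·(1,2) + sin(5t)·(-1,-1)), X_2 = e^(-4t)(sin(5t)·(1,2) - cos(5t)·(-1,-1)).
General solution: K_1X_1 + K_2X_2.
Applying p(0)=-1, q(0)=-4 gives K_1=-3, K_2=2.

p(t) = 5e^(-4t)sin(5t) - e^(-4t)cos(5t), q(t) = 7e^(-4t)sin(5t) - 4e^(-4t)cos(5t)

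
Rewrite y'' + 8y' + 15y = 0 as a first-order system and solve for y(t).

Let x_1 = y, x_2 = y'. Then x_1' = x_2 and x_2' = -15x_1 - 8x_2.
A = [[0,1],[-15,-8]]; det(A-λI) = λ^2 + 8λ + 15.
Eigenvalues λ = -3, -5 with eigenvectors (1,-3), (1,-5).

y(t) = K_1e^(-3t) + K_2e^(-5t)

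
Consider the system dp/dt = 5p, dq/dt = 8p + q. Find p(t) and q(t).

p(t) = C_1e^(5t), q(t) = 2C_1e^(5t) - C_2e^(t)

Coefficient matrix A = [[5, 0], [8, 1]].
Characteristic polynomial det(A - λI) = λ^2 - 6λ + 5 = 0.
Eigenvalues λ = 5, 1.
For λ=5: (A-λI) row 2 is [8, -4], so an eigenvector is (1, 2).
For λ=1: (A-λI) row 1 is [4, 0], so an eigenvector is (0, -1).
General solution: C_1e^(5t)(1,2) + C_2e^(t)(0,-1).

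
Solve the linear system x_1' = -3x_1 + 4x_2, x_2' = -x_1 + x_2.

Coefficient matrix A = [[-3, 4], [-1, 1]].
Characteristic polynomial det(A - λI) = λ^2 + 2λ + 1 = 0.
Single eigenvalue λ = -1 with algebraic multiplicity 2.
Eigenvector v = (2,1); generalized eigenvector w with (A-λI)w=v is (3,2).
General solution: e^(-t)[c_1·v + c_2·(t·v + w)].

x_1(t) = 2c_1e^(-t) + 2c_2te^(-t) + 3c_2e^(-t), x_2(t) = c_1e^(-t) + c_2te^(-t) + 2c_2e^(-t)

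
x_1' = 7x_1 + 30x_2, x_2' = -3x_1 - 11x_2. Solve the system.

x_1(t) = C_1e^(-2t)sin(3t) - 3C_1e^(-2t)cos(3t) - 3C_2e^(-2t)sin(3t) - C_2e^(-2t)cos(3t), x_2(t) = C_1e^(-2t)cos(3t) + C_2e^(-2t)sin(3t)

Coefficient matrix A = [[7, 30], [-3, -11]].
Characteristic polynomial det(A - λI) = λ^2 + 4λ + 13 = 0.
Eigenvalues λ = -2 ± 3i (complex conjugate pair).
For λ=-2+3i: an eigenvector is (-3,1) - i(1,0) = (-3 - i, 1).
A real fundamental pair from Re and Im of e^((-2+3i)t)v: X_1 = e^(-2t)(cos(3t)·(-3,1) + sin(3t)·(1,0)), X_2 = e^(-2t)(sin(3t)·(-3,1) - cos(3t)·(1,0)).
General solution: C_1X_1 + C_2X_2.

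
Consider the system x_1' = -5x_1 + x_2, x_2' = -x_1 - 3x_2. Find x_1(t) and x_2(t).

x_1(t) = c_1e^(-4t) + c_2te^(-4t) - 2c_2e^(-4t), x_2(t) = c_1e^(-4t) + c_2te^(-4t) - c_2e^(-4t)

Coefficient matrix A = [[-5, 1], [-1, -3]].
Characteristic polynomial det(A - λI) = λ^2 + 8λ + 16 = 0.
Single eigenvalue λ = -4 with algebraic multiplicity 2.
Eigenvector v = (1,1); generalized eigenvector w with (A-λI)w=v is (-2,-1).
General solution: e^(-4t)[c_1·v + c_2·(t·v + w)].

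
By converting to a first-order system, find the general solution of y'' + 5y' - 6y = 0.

Let x_1 = y, x_2 = y'. Then x_1' = x_2 and x_2' = 6x_1 - 5x_2.
A = [[0,1],[6,-5]]; det(A-λI) = λ^2 + 5λ - 6.
Eigenvalues λ = 1, -6 with eigenvectors (1,1), (1,-6).

y(t) = c_1e^(t) + c_2e^(-6t)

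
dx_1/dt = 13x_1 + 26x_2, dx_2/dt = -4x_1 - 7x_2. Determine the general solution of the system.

Coefficient matrix A = [[13, 26], [-4, -7]].
Characteristic polynomial det(A - λI) = λ^2 - 6λ + 13 = 0.
Eigenvalues λ = 3 ± 2i (complex conjugate pair).
For λ=3+2i: an eigenvector is (2,-1) - i(-3,1) = (2 + 3i, -1 - i).
A real fundamental pair from Re and Im of e^((3+2i)t)v: X_1 = e^(3t)(cos(2t)·(2,-1) + sin(2t)·(-3,1)), X_2 = e^(3t)(sin(2t)·(2,-1) - cos(2t)·(-3,1)).
General solution: C_1X_1 + C_2X_2.

x_1(t) = -3C_1e^(3t)sin(2t) + 2C_1e^(3t)cos(2t) + 2C_2e^(3t)sin(2t) + 3C_2e^(3t)cos(2t), x_2(t) = C_1e^(3t)sin(2t) - C_1e^(3t)cos(2t) - C_2e^(3t)sin(2t) - C_2e^(3t)cos(2t)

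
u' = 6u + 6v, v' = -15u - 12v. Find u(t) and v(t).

Coefficient matrix A = [[6, 6], [-15, -12]].
Characteristic polynomial det(A - λI) = λ^2 + 6λ + 18 = 0.
Eigenvalues λ = -3 ± 3i (complex conjugate pair).
For λ=-3+3i: an eigenvector is (1,-2) - i(-1,1) = (1 + i, -2 - i).
A real fundamental pair from Re and Im of e^((-3+3i)t)v: X_1 = e^(-3t)(cos(3t)·(1,-2) + sin(3t)·(-1,1)), X_2 = e^(-3t)(sin(3t)·(1,-2) - cos(3t)·(-1,1)).
General solution: K_1X_1 + K_2X_2.

u(t) = -K_1e^(-3t)sin(3t) + K_1e^(-3t)cos(3t) + K_2e^(-3t)sin(3t) + K_2e^(-3t)cos(3t), v(t) = K_1e^(-3t)sin(3t) - 2K_1e^(-3t)cos(3t) - 2K_2e^(-3t)sin(3t) - K_2e^(-3t)cos(3t)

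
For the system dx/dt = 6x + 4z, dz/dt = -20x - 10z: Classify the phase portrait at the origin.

stable spiral

A = [[6,4],[-20,-10]]; det(A-λI) = λ^2 + 4λ + 20.
λ = -2 ± 4i: negative real part.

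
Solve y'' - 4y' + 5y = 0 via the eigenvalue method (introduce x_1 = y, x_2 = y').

Let x_1 = y, x_2 = y'. Then x_1' = x_2 and x_2' = -5x_1 + 4x_2.
A = [[0,1],[-5,4]]; det(A-λI) = λ^2 - 4λ + 5.
Eigenvalues λ = 2 ± i.

y(t) = C_1e^(2t)cos(t) + C_2e^(2t)sin(t)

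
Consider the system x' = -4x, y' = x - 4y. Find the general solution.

x(t) = -K_2e^(-4t), y(t) = -K_1e^(-4t) - K_2te^(-4t) + 3K_2e^(-4t)

Coefficient matrix A = [[-4, 0], [1, -4]].
Characteristic polynomial det(A - λI) = λ^2 + 8λ + 16 = 0.
Single eigenvalue λ = -4 with algebraic multiplicity 2.
Eigenvector v = (0,-1); generalized eigenvector w with (A-λI)w=v is (-1,3).
General solution: e^(-4t)[K_1·v + K_2·(t·v + w)].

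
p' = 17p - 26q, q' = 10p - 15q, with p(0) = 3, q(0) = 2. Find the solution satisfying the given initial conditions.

Coefficient matrix A = [[17, -26], [10, -15]].
Characteristic polynomial det(A - λI) = λ^2 - 2λ + 5 = 0.
Eigenvalues λ = 1 ± 2i (complex conjugate pair).
For λ=1+2i: an eigenvector is (2,1) - i(3,2) = (2 - 3i, 1 - 2i).
A real fundamental pair from Re and Im of e^((1+2i)t)v: X_1 = e^(t)(cos(2t)·(2,1) + sin(2t)·(3,2)), X_2 = e^(t)(sin(2t)·(2,1) - cos(2t)·(3,2)).
General solution: C_1X_1 + C_2X_2.
Applying p(0)=3, q(0)=2 gives C_1=0, C_2=-1.

p(t) = -2e^(t)sin(2t) + 3e^(t)cos(2t), q(t) = -e^(t)sin(2t) + 2e^(t)cos(2t)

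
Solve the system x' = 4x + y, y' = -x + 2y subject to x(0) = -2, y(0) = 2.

x(t) = -2e^(3t), y(t) = 2e^(3t)

Coefficient matrix A = [[4, 1], [-1, 2]].
Characteristic polynomial det(A - λI) = λ^2 - 6λ + 9 = 0.
Single eigenvalue λ = 3 with algebraic multiplicity 2.
Eigenvector v = (1,-1); generalized eigenvector w with (A-λI)w=v is (0,1).
General solution: e^(3t)[C_1·v + C_2·(t·v + w)].
Applying x(0)=-2, y(0)=2 gives C_1=-2, C_2=0.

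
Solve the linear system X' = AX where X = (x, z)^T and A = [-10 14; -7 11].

x(t) = -C_1e^(4t) - 2C_2e^(-3t), z(t) = -C_1e^(4t) - C_2e^(-3t)

Coefficient matrix A = [[-10, 14], [-7, 11]].
Characteristic polynomial det(A - λI) = λ^2 - λ - 12 = 0.
Eigenvalues λ = 4, -3.
For λ=4: (A-λI) row 1 is [-14, 14], so an eigenvector is (-1, -1).
For λ=-3: (A-λI) row 1 is [-7, 14], so an eigenvector is (-2, -1).
General solution: C_1e^(4t)(-1,-1) + C_2e^(-3t)(-2,-1).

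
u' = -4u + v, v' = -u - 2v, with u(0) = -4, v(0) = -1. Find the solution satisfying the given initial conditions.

u(t) = 3te^(-3t) - 4e^(-3t), v(t) = 3te^(-3t) - e^(-3t)

Coefficient matrix A = [[-4, 1], [-1, -2]].
Characteristic polynomial det(A - λI) = λ^2 + 6λ + 9 = 0.
Single eigenvalue λ = -3 with algebraic multiplicity 2.
Eigenvector v = (-1,-1); generalized eigenvector w with (A-λI)w=v is (3,2).
General solution: e^(-3t)[c_1·v + c_2·(t·v + w)].
Applying u(0)=-4, v(0)=-1 gives c_1=-5, c_2=-3.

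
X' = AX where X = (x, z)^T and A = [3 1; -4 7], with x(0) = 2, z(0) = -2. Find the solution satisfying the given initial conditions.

Coefficient matrix A = [[3, 1], [-4, 7]].
Characteristic polynomial det(A - λI) = λ^2 - 10λ + 25 = 0.
Single eigenvalue λ = 5 with algebraic multiplicity 2.
Eigenvector v = (1,2); generalized eigenvector w with (A-λI)w=v is (1,3).
General solution: e^(5t)[c_1·v + c_2·(t·v + w)].
Applying x(0)=2, z(0)=-2 gives c_1=8, c_2=-6.

x(t) = -6te^(5t) + 2e^(5t), z(t) = -12te^(5t) - 2e^(5t)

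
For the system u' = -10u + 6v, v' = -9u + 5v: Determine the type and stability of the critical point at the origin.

stable node

A = [[-10,6],[-9,5]]; det(A-λI) = λ^2 + 5λ + 4.
λ = -1, -4: both negative.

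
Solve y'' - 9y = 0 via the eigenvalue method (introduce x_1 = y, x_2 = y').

y(t) = K_1e^(3t) + K_2e^(-3t)

Let x_1 = y, x_2 = y'. Then x_1' = x_2 and x_2' = 9x_1.
A = [[0,1],[9,0]]; det(A-λI) = λ^2 - 9.
Eigenvalues λ = 3, -3 with eigenvectors (1,3), (1,-3).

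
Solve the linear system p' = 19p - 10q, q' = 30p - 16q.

p(t) = 2C_1e^(4t) + C_2e^(-t), q(t) = 3C_1e^(4t) + 2C_2e^(-t)

Coefficient matrix A = [[19, -10], [30, -16]].
Characteristic polynomial det(A - λI) = λ^2 - 3λ - 4 = 0.
Eigenvalues λ = 4, -1.
For λ=4: (A-λI) row 1 is [15, -10], so an eigenvector is (2, 3).
For λ=-1: (A-λI) row 1 is [20, -10], so an eigenvector is (1, 2).
General solution: C_1e^(4t)(2,3) + C_2e^(-t)(1,2).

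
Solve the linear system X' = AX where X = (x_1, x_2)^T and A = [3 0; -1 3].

Coefficient matrix A = [[3, 0], [-1, 3]].
Characteristic polynomial det(A - λI) = λ^2 - 6λ + 9 = 0.
Single eigenvalue λ = 3 with algebraic multiplicity 2.
Eigenvector v = (0,1); generalized eigenvector w with (A-λI)w=v is (-1,-2).
General solution: e^(3t)[C_1·v + C_2·(t·v + w)].

x_1(t) = -C_2e^(3t), x_2(t) = C_1e^(3t) + C_2te^(3t) - 2C_2e^(3t)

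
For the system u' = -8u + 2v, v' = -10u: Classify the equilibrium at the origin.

stable spiral

A = [[-8,2],[-10,0]]; det(A-λI) = λ^2 + 8λ + 20.
λ = -4 ± 2i: negative real part.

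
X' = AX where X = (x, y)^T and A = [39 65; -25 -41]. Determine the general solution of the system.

x(t) = -2c_1e^(-t)sin(5t) + 3c_1e^(-t)cos(5t) + 3c_2e^(-t)sin(5t) + 2c_2e^(-t)cos(5t), y(t) = c_1e^(-t)sin(5t) - 2c_1e^(-t)cos(5t) - 2c_2e^(-t)sin(5t) - c_2e^(-t)cos(5t)

Coefficient matrix A = [[39, 65], [-25, -41]].
Characteristic polynomial det(A - λI) = λ^2 + 2λ + 26 = 0.
Eigenvalues λ = -1 ± 5i (complex conjugate pair).
For λ=-1+5i: an eigenvector is (3,-2) - i(-2,1) = (3 + 2i, -2 - i).
A real fundamental pair from Re and Im of e^((-1+5i)t)v: X_1 = e^(-t)(cos(5t)·(3,-2) + sin(5t)·(-2,1)), X_2 = e^(-t)(sin(5t)·(3,-2) - cos(5t)·(-2,1)).
General solution: c_1X_1 + c_2X_2.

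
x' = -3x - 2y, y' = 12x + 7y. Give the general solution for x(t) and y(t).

x(t) = -K_1e^(t) - K_2e^(3t), y(t) = 2K_1e^(t) + 3K_2e^(3t)

Coefficient matrix A = [[-3, -2], [12, 7]].
Characteristic polynomial det(A - λI) = λ^2 - 4λ + 3 = 0.
Eigenvalues λ = 1, 3.
For λ=1: (A-λI) row 1 is [-4, -2], so an eigenvector is (-1, 2).
For λ=3: (A-λI) row 1 is [-6, -2], so an eigenvector is (-1, 3).
General solution: K_1e^(t)(-1,2) + K_2e^(3t)(-1,3).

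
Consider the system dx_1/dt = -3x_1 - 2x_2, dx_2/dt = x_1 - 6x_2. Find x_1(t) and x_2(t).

Coefficient matrix A = [[-3, -2], [1, -6]].
Characteristic polynomial det(A - λI) = λ^2 + 9λ + 20 = 0.
Eigenvalues λ = -5, -4.
For λ=-5: (A-λI) row 1 is [2, -2], so an eigenvector is (-1, -1).
For λ=-4: (A-λI) row 1 is [1, -2], so an eigenvector is (2, 1).
General solution: c_1e^(-5t)(-1,-1) + c_2e^(-4t)(2,1).

x_1(t) = -c_1e^(-5t) + 2c_2e^(-4t), x_2(t) = -c_1e^(-5t) + c_2e^(-4t)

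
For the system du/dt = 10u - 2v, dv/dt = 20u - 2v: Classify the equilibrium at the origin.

A = [[10,-2],[20,-2]]; det(A-λI) = λ^2 - 8λ + 20.
λ = 4 ± 2i: positive real part.

unstable spiral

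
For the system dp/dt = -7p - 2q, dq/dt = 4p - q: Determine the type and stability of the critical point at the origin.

A = [[-7,-2],[4,-1]]; det(A-λI) = λ^2 + 8λ + 15.
λ = -5, -3: both negative.

stable node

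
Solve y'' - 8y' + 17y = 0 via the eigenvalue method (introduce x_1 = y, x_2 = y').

y(t) = K_1e^(4t)cos(t) + K_2e^(4t)sin(t)

Let x_1 = y, x_2 = y'. Then x_1' = x_2 and x_2' = -17x_1 + 8x_2.
A = [[0,1],[-17,8]]; det(A-λI) = λ^2 - 8λ + 17.
Eigenvalues λ = 4 ± i.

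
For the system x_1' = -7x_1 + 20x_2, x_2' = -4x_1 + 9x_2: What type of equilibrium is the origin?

A = [[-7,20],[-4,9]]; det(A-λI) = λ^2 - 2λ + 17.
λ = 1 ± 4i: positive real part.

unstable spiral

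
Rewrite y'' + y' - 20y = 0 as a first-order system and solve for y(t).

Let x_1 = y, x_2 = y'. Then x_1' = x_2 and x_2' = 20x_1 - x_2.
A = [[0,1],[20,-1]]; det(A-λI) = λ^2 + λ - 20.
Eigenvalues λ = -5, 4 with eigenvectors (1,-5), (1,4).

y(t) = K_1e^(-5t) + K_2e^(4t)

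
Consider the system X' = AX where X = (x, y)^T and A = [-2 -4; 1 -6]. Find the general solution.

x(t) = 2C_1e^(-4t) + 2C_2te^(-4t) + 3C_2e^(-4t), y(t) = C_1e^(-4t) + C_2te^(-4t) + C_2e^(-4t)

Coefficient matrix A = [[-2, -4], [1, -6]].
Characteristic polynomial det(A - λI) = λ^2 + 8λ + 16 = 0.
Single eigenvalue λ = -4 with algebraic multiplicity 2.
Eigenvector v = (2,1); generalized eigenvector w with (A-λI)w=v is (3,1).
General solution: e^(-4t)[C_1·v + C_2·(t·v + w)].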